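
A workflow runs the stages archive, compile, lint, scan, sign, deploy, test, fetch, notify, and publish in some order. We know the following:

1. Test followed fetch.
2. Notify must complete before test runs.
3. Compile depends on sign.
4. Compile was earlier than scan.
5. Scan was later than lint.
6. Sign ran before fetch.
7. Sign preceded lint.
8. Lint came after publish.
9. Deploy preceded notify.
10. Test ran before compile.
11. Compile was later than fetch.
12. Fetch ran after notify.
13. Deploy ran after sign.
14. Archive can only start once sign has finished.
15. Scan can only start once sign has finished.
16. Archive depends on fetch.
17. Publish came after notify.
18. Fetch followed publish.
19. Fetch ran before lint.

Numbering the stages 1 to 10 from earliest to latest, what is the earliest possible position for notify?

3

Deploy and sign must both come before notify — 2 forced predecessors.
Nothing else is forced ahead of notify, so its earliest slot is position 2 + 1 = 3.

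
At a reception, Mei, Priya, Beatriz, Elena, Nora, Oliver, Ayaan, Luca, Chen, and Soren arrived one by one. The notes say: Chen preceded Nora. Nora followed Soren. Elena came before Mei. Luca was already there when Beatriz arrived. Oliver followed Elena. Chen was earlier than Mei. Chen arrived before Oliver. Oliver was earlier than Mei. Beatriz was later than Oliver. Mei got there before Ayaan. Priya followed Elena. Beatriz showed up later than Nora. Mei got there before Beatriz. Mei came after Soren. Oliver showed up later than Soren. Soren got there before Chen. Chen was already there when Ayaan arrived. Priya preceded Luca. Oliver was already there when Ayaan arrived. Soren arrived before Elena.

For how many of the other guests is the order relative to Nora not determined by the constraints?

Forced before Nora: Chen and Soren; forced after Nora: Beatriz.
That leaves Ayaan, Elena, Luca, Mei, Oliver, and Priya with no forced order relative to Nora — 6.

6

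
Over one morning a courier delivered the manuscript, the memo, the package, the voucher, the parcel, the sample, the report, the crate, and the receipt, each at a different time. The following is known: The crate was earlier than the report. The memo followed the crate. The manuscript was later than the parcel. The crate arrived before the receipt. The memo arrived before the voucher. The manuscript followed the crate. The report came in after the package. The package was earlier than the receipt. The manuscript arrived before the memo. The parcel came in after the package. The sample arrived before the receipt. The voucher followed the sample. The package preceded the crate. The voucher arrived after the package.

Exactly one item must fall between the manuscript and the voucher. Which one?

the memo

Tracing the constraints gives the manuscript → the memo → the voucher, so the memo sits after the manuscript and before the voucher.
No other item is forced both after the manuscript and before the voucher.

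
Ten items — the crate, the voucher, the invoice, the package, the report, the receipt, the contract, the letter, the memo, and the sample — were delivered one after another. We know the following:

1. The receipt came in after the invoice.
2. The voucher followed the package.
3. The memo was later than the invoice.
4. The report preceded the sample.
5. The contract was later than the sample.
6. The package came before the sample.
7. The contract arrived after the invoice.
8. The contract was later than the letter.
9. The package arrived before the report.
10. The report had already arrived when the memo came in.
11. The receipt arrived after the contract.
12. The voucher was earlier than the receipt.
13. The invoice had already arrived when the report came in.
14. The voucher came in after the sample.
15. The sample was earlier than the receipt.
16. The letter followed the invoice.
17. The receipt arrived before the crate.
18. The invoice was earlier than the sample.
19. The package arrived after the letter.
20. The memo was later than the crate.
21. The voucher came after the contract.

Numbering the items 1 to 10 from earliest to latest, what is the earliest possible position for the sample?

5

The invoice, the letter, the package, and the report must all come before the sample — 4 forced predecessors.
Nothing else is forced ahead of the sample, so its earliest slot is position 4 + 1 = 5.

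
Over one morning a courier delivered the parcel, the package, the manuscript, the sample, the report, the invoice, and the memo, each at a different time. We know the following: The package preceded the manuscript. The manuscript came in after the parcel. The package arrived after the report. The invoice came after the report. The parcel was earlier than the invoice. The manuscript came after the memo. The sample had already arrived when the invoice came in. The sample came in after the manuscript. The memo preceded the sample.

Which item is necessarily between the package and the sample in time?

the manuscript

Tracing the constraints gives the package → the manuscript → the sample, so the manuscript sits after the package and before the sample.
No other item is forced both after the package and before the sample.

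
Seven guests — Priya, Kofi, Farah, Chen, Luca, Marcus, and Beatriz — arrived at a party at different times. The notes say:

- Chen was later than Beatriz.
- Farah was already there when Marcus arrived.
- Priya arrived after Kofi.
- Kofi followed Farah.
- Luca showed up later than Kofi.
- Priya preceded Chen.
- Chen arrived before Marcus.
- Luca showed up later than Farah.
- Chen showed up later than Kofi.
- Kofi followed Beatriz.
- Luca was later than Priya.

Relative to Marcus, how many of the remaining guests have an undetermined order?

1

Forced before Marcus: Beatriz, Chen, Farah, Kofi, and Priya.
That leaves Luca with no forced order relative to Marcus — 1.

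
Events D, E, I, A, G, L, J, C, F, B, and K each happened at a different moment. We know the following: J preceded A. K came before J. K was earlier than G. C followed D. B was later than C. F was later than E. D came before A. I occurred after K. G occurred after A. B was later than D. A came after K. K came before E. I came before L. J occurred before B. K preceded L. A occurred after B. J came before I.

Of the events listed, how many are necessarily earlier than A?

5

Directly stated before A: B, D, J, and K.
C reaches A via C → B → A.
No chain forces L (or any of the others) ahead of A.
That's B, C, D, J, and K — 5 in all.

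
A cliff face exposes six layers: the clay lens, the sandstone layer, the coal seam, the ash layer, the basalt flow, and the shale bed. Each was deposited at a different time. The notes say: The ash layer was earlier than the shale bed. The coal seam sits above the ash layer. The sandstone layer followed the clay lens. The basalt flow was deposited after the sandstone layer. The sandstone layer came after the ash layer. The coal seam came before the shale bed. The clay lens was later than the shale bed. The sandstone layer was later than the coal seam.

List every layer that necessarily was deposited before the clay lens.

the ash layer, the coal seam, the shale bed

Directly stated before the clay lens: the shale bed.
The ash layer reaches the clay lens via the ash layer → the shale bed → the clay lens.
The coal seam reaches the clay lens via the coal seam → the shale bed → the clay lens.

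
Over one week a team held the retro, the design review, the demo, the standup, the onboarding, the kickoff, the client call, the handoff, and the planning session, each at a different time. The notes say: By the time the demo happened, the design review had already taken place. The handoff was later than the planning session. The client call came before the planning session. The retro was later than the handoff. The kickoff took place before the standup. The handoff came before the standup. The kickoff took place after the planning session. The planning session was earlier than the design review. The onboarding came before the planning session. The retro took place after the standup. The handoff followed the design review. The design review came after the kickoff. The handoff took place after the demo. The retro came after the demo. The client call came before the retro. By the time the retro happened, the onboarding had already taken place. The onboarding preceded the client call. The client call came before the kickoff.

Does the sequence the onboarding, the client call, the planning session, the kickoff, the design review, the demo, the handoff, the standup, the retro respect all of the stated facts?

Check each stated constraint against the proposed order — e.g. the client call is ahead of the retro; the onboarding is ahead of the retro. Every pair is in the required order; nothing is violated.

yes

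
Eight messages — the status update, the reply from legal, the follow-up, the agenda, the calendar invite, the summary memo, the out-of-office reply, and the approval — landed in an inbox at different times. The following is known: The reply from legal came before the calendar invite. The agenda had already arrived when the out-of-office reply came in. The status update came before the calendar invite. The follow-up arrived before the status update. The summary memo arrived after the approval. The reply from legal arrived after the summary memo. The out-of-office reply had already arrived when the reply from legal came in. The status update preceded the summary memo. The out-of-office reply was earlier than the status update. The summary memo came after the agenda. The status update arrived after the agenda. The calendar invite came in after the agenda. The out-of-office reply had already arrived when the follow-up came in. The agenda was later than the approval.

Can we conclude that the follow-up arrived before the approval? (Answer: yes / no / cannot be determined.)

no

Tracing the constraints gives the approval → the agenda → the out-of-office reply → the follow-up, so the approval must come before the follow-up.
That means the follow-up cannot be before the approval.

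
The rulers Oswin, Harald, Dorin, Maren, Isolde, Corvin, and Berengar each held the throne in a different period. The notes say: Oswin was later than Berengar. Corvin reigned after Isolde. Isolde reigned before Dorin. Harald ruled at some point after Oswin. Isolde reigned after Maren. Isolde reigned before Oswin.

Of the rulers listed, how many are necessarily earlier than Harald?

Directly stated before Harald: Oswin.
Berengar reaches Harald via Berengar → Oswin → Harald.
Isolde reaches Harald via Isolde → Oswin → Harald.
Maren reaches Harald via Maren → Isolde → Oswin → Harald.
No chain forces Dorin (or any of the others) ahead of Harald.
That's Berengar, Isolde, Maren, and Oswin — 4 in all.

4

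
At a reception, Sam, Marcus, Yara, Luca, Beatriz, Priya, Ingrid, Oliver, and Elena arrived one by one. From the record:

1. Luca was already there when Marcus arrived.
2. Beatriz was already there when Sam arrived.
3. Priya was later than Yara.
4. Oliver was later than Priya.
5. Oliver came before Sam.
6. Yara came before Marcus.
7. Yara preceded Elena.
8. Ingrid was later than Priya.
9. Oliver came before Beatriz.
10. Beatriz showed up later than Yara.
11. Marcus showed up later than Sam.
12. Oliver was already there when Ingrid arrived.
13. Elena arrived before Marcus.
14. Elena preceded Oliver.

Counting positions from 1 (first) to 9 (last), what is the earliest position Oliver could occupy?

4

Elena, Priya, and Yara must all come before Oliver — 3 forced predecessors.
Nothing else is forced ahead of Oliver, so their earliest slot is position 3 + 1 = 4.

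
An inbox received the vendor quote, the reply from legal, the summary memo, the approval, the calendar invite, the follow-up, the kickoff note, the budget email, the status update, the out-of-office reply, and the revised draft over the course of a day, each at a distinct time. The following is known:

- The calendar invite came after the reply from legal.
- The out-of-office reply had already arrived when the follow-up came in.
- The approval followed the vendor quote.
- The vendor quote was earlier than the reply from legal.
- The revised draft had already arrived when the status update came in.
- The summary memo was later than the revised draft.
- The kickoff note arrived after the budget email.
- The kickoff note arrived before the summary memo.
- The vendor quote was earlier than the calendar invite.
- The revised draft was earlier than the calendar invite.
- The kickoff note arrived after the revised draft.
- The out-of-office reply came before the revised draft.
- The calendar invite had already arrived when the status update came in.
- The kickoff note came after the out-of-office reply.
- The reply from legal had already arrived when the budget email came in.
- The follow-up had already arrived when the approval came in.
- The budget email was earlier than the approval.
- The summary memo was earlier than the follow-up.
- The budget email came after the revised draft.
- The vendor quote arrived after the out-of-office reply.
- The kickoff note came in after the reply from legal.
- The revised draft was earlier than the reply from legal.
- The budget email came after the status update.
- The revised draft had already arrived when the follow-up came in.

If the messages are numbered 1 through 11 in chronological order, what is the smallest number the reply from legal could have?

4

The out-of-office reply, the revised draft, and the vendor quote must all come before the reply from legal — 3 forced predecessors.
Nothing else is forced ahead of the reply from legal, so its earliest slot is position 3 + 1 = 4.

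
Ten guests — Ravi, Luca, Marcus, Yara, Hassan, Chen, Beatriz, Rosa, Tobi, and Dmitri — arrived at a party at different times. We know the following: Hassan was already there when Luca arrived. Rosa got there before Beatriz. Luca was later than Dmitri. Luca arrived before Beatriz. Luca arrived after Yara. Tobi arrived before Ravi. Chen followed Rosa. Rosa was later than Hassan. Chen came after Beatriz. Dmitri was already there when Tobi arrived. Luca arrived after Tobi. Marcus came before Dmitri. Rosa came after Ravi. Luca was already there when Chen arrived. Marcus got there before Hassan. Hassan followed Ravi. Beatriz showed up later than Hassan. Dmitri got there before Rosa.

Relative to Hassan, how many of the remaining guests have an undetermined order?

1

Forced before Hassan: Dmitri, Marcus, Ravi, and Tobi; forced after Hassan: Beatriz, Chen, Luca, and Rosa.
That leaves Yara with no forced order relative to Hassan — 1.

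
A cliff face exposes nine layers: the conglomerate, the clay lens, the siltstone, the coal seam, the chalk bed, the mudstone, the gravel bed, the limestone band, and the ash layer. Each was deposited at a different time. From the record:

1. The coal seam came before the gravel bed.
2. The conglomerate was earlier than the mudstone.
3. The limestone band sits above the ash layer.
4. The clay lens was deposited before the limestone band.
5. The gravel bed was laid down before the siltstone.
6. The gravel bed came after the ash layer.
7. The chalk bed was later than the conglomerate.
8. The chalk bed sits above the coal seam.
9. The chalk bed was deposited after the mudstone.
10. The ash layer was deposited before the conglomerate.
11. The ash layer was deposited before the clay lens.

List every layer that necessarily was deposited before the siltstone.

the ash layer, the coal seam, the gravel bed

Directly stated before the siltstone: the gravel bed.
The ash layer reaches the siltstone via the ash layer → the gravel bed → the siltstone.
The coal seam reaches the siltstone via the coal seam → the gravel bed → the siltstone.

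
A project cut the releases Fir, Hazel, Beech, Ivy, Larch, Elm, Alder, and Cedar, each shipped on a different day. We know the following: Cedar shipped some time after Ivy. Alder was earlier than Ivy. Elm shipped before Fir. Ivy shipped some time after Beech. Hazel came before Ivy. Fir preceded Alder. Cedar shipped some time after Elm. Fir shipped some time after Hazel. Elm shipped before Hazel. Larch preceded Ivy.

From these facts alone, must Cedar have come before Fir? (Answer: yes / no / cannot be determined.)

no

Tracing the constraints gives Fir → Alder → Ivy → Cedar, so Fir must come before Cedar.
That means Cedar cannot be before Fir.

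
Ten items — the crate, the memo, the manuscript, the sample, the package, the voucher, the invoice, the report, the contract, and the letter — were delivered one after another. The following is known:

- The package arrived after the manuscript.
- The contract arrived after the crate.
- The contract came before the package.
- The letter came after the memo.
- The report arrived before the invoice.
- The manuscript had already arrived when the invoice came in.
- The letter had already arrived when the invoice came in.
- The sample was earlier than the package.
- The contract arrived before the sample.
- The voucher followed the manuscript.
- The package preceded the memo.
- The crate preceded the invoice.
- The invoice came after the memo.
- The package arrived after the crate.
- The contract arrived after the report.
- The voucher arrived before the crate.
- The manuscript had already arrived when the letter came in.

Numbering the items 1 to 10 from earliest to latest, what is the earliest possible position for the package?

The contract, the crate, the manuscript, the report, the sample, and the voucher must all come before the package — 6 forced predecessors.
Nothing else is forced ahead of the package, so its earliest slot is position 6 + 1 = 7.

7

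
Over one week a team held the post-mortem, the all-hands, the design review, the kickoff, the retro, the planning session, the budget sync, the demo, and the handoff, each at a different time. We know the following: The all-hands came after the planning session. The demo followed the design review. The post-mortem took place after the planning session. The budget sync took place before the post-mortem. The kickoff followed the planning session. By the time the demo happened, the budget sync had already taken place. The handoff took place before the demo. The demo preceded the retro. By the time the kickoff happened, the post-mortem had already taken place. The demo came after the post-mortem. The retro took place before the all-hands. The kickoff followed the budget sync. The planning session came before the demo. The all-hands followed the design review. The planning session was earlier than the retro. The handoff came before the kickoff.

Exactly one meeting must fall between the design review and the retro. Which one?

the demo

Tracing the constraints gives the design review → the demo → the retro, so the demo sits after the design review and before the retro.
No other meeting is forced both after the design review and before the retro.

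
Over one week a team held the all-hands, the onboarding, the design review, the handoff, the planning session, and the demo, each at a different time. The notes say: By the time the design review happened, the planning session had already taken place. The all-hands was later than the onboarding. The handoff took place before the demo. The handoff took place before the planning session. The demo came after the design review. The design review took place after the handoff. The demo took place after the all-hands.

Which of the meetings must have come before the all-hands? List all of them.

the onboarding

Directly stated before the all-hands: the onboarding.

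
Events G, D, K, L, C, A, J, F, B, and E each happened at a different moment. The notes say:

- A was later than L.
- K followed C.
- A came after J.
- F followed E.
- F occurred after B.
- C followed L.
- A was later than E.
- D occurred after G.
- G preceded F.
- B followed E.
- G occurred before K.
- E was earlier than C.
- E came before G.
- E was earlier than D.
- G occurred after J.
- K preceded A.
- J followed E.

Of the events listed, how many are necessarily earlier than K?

5

Directly stated before K: C and G.
E reaches K via E → G → K.
J reaches K via J → G → K.
L reaches K via L → C → K.
No chain forces B (or any of the others) ahead of K.
That's C, E, G, J, and L — 5 in all.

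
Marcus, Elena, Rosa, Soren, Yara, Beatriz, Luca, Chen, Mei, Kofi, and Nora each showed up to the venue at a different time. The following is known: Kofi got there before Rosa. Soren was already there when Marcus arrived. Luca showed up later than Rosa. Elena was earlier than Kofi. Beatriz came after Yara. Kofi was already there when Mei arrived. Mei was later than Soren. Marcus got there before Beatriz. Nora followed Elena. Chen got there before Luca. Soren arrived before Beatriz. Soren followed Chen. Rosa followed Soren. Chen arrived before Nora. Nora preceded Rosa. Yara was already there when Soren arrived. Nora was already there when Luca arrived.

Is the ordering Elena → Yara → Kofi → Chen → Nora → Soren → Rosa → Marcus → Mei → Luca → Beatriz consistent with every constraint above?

Check each stated constraint against the proposed order — e.g. Chen is ahead of Luca; Yara is ahead of Beatriz. Every pair is in the required order; nothing is violated.

yes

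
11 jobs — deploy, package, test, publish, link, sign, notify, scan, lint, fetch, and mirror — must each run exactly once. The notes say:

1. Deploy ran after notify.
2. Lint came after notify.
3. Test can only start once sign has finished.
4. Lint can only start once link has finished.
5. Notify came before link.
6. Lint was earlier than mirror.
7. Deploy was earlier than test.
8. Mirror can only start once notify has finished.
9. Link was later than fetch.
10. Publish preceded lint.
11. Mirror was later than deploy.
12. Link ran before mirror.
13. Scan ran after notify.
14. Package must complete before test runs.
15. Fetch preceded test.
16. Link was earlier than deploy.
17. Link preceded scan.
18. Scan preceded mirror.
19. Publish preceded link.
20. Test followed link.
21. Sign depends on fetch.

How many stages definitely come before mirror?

7

Directly stated before mirror: deploy, link, lint, notify, and scan.
Fetch reaches mirror via fetch → link → mirror.
Publish reaches mirror via publish → link → mirror.
No chain forces sign (or any of the others) ahead of mirror.
That's deploy, fetch, link, lint, notify, publish, and scan — 7 in all.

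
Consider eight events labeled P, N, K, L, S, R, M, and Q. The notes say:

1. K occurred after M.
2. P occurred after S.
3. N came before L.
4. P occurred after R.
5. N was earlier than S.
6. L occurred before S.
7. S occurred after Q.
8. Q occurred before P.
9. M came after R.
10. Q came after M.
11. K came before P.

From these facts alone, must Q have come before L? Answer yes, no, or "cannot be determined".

cannot be determined

No chain of stated constraints runs from Q to L, and none runs from L to Q either.
So the relative order of Q and L is not fixed by the given facts.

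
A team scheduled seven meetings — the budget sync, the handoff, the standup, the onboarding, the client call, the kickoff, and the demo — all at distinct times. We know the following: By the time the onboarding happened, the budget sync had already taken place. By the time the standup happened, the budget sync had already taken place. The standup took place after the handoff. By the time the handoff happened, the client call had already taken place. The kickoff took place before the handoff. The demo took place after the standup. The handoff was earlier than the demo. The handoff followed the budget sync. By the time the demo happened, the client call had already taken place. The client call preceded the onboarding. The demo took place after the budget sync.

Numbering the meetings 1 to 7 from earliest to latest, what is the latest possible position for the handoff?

5

The handoff must come before the demo and the standup — 2 meetings forced after it.
Everything else can be placed before the handoff in some valid order, so the handoff can sit as late as position 7 − 2 = 5.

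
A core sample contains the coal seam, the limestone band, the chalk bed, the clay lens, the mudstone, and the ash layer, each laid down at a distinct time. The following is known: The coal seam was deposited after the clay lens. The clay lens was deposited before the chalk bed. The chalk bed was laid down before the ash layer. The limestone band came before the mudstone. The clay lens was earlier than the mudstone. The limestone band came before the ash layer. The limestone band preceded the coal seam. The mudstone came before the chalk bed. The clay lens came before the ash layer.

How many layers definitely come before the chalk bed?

Directly stated before the chalk bed: the clay lens and the mudstone.
The limestone band reaches the chalk bed via the limestone band → the mudstone → the chalk bed.
That's the clay lens, the limestone band, and the mudstone — 3 in all.

3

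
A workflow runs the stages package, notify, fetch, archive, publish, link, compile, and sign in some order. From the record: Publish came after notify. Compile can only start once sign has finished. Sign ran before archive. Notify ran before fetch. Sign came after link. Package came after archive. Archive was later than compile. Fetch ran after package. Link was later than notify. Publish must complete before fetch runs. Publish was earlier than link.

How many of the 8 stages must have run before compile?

Directly stated before compile: sign.
Link reaches compile via link → sign → compile.
Notify reaches compile via notify → link → sign → compile.
Publish reaches compile via publish → link → sign → compile.
No chain forces package (or any of the others) ahead of compile.
That's link, notify, publish, and sign — 4 in all.

4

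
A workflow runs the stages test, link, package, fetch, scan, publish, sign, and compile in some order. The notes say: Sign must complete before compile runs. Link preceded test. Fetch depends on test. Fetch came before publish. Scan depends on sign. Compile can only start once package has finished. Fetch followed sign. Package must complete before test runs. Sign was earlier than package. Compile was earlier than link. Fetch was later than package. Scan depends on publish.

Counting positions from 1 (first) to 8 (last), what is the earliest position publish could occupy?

Compile, fetch, link, package, sign, and test must all come before publish — 6 forced predecessors.
Nothing else is forced ahead of publish, so its earliest slot is position 6 + 1 = 7.

7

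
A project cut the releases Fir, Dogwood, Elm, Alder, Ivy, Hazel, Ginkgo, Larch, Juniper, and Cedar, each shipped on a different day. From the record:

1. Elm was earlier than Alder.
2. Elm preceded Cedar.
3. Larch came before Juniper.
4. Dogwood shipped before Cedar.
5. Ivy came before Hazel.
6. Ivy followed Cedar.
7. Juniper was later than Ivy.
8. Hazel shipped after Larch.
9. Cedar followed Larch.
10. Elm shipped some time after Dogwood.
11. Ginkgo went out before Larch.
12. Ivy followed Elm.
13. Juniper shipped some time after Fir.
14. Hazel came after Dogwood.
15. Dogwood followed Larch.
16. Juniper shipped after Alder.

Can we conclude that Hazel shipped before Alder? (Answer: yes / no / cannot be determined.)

No chain of stated constraints runs from Hazel to Alder, and none runs from Alder to Hazel either.
So the relative order of Hazel and Alder is not fixed by the given facts.

cannot be determined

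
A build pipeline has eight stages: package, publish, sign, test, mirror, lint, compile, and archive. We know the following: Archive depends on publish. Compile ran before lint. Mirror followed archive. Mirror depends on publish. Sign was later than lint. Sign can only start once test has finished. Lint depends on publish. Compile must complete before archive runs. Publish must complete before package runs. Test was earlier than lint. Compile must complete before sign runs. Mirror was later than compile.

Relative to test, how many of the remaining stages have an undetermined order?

5

Forced after test: lint and sign.
That leaves archive, compile, mirror, package, and publish with no forced order relative to test — 5.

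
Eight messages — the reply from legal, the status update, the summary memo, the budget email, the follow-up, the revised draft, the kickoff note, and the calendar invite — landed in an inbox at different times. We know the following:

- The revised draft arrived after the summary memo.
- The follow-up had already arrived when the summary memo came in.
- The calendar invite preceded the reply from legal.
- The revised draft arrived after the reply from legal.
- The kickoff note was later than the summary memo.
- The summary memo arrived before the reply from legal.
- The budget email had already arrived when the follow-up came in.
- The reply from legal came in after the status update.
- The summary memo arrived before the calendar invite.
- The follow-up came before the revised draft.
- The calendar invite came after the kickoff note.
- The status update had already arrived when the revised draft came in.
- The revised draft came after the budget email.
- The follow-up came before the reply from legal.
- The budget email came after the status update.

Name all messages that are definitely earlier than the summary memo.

Directly stated before the summary memo: the follow-up.
The budget email reaches the summary memo via the budget email → the follow-up → the summary memo.
The status update reaches the summary memo via the status update → the budget email → the follow-up → the summary memo.
No chain forces the kickoff note (or any of the others) ahead of the summary memo.

the budget email, the follow-up, the status update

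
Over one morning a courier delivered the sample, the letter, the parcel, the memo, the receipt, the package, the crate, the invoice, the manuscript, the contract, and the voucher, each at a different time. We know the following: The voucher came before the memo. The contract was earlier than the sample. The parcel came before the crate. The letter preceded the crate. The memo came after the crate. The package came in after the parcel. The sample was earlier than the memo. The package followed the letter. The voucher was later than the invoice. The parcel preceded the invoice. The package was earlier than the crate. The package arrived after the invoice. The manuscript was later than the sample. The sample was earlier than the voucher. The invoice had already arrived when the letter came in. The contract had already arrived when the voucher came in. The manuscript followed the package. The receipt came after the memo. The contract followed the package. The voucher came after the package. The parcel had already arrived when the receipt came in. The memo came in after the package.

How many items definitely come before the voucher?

6

Directly stated before the voucher: the contract, the invoice, the package, and the sample.
The letter reaches the voucher via the letter → the package → the voucher.
The parcel reaches the voucher via the parcel → the package → the voucher.
No chain forces the memo (or any of the others) ahead of the voucher.
That's the contract, the invoice, the letter, the package, the parcel, and the sample — 6 in all.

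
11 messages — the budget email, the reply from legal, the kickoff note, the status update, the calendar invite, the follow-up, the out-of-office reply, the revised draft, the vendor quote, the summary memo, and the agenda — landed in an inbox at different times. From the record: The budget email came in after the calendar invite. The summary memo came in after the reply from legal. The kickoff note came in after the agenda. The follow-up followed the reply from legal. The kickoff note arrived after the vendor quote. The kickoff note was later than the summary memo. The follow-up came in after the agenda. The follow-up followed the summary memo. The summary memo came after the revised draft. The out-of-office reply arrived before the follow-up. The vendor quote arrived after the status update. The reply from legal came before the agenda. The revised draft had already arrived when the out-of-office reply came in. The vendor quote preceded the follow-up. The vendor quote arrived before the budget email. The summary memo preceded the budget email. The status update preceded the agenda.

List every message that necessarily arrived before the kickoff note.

the agenda, the reply from legal, the revised draft, the status update, the summary memo, the vendor quote

Directly stated before the kickoff note: the agenda, the summary memo, and the vendor quote.
The reply from legal reaches the kickoff note via the reply from legal → the agenda → the kickoff note.
The revised draft reaches the kickoff note via the revised draft → the summary memo → the kickoff note.
The status update reaches the kickoff note via the status update → the vendor quote → the kickoff note.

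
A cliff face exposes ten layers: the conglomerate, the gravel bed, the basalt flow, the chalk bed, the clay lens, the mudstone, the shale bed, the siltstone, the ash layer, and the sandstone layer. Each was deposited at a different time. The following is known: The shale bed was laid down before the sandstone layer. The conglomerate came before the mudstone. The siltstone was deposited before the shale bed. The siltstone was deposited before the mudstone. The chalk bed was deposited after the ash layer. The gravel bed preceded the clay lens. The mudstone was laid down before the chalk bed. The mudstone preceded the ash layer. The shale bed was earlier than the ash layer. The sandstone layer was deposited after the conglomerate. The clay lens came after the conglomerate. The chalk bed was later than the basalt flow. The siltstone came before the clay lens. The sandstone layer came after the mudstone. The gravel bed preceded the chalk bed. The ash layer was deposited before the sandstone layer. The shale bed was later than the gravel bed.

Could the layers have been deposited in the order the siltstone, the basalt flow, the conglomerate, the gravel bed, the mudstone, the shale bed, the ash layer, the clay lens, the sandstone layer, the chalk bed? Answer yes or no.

Check each stated constraint against the proposed order — e.g. the siltstone is ahead of the clay lens; the basalt flow is ahead of the chalk bed. Every pair is in the required order; nothing is violated.

yes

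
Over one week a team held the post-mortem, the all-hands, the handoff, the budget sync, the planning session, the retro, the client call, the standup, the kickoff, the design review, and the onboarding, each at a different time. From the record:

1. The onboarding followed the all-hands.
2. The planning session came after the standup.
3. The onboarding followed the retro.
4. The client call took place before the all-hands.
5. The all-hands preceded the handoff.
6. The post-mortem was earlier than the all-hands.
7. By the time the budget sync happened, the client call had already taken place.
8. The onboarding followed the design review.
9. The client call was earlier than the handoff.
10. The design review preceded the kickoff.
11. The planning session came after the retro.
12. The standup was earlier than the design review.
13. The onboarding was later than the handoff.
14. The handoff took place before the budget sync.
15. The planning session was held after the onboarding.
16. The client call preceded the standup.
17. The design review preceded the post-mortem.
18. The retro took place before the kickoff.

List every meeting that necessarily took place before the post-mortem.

Directly stated before the post-mortem: the design review.
The client call reaches the post-mortem via the client call → the standup → the design review → the post-mortem.
The standup reaches the post-mortem via the standup → the design review → the post-mortem.
No chain forces the handoff (or any of the others) ahead of the post-mortem.

the client call, the design review, the standup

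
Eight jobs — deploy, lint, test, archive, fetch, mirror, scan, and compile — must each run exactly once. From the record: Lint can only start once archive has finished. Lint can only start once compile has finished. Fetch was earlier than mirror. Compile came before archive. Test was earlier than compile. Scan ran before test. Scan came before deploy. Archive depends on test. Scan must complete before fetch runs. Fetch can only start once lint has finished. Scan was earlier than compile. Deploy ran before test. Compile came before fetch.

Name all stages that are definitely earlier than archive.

Directly stated before archive: compile and test.
Deploy reaches archive via deploy → test → archive.
Scan reaches archive via scan → test → archive.
No chain forces fetch (or any of the others) ahead of archive.

compile, deploy, scan, test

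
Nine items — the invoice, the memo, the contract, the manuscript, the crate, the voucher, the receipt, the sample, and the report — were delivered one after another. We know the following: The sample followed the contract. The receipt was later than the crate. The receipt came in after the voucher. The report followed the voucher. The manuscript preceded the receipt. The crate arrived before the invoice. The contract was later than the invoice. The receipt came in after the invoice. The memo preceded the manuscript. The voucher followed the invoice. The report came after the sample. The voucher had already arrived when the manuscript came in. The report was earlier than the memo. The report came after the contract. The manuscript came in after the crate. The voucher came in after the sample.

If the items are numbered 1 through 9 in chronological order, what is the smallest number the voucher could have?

The contract, the crate, the invoice, and the sample must all come before the voucher — 4 forced predecessors.
Nothing else is forced ahead of the voucher, so its earliest slot is position 4 + 1 = 5.

5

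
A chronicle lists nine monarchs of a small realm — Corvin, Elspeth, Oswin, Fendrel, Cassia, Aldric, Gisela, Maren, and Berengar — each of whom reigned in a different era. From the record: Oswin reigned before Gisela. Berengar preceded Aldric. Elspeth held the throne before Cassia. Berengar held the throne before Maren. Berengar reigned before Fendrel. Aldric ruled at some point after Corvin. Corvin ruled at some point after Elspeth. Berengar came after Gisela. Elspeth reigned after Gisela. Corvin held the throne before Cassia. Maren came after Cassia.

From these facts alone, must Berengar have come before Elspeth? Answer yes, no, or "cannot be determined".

cannot be determined

No chain of stated constraints runs from Berengar to Elspeth, and none runs from Elspeth to Berengar either.
So the relative order of Berengar and Elspeth is not fixed by the given facts.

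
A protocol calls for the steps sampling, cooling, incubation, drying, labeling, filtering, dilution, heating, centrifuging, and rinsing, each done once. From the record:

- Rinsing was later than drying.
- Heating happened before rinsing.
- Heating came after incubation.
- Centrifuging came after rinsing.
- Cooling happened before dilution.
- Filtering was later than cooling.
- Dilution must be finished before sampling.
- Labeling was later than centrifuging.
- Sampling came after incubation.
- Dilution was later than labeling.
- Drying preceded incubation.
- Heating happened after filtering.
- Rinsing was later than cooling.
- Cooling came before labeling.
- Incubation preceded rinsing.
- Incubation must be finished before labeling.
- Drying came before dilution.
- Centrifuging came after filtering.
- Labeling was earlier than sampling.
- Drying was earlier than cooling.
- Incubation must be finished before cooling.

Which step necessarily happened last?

sampling

Every other step has a chain of constraints placing it before sampling, so sampling is last.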